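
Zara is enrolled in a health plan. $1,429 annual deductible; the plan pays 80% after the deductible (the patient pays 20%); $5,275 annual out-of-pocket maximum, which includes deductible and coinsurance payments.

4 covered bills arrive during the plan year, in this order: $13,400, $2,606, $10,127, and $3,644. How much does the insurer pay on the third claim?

$9,196.40

Claim 1 — $13,400: $1,429 finishes the deductible; $11,971 goes to coinsurance; 20% of $11,971 = $2,394.20. Patient pays $3,823.20; OOP now $3,823.20. Insurer: $13,400 − $3,823.20 = $9,576.80.
Claim 2 — $2,606: deductible met; 20% of $2,606 = $521.20. Patient pays $521.20; OOP now $4,344.40. Insurer: $2,606 − $521.20 = $2,084.80.
Claim 3 — $10,127: 20% coinsurance on $10,127 = $2,025.40. OOP would hit $6,369.80 > $5,275, so the cap limits the patient to $5,275 − $4,344.40 = $930.60. Plan pays $10,127 − $930.60 = $9,196.40.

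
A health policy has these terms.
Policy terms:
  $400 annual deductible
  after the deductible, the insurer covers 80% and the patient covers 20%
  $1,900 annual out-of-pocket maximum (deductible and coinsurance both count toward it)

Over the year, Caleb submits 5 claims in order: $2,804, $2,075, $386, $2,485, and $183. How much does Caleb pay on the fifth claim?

#1 ($2,804): deductible takes $400, $2,404 remains; coinsurance $2,404 × 20% = $480.80. Patient pays $880.80; OOP now $880.80.
#2 ($2,075): 20% coinsurance on $2,075 = $415. Patient owes $415 (running OOP $1,295.80).
#3 ($386): 20% coinsurance on $386 = $77.20. Cost to patient: $77.20. OOP to date $1,373.
#4 ($2,485): deductible met; 20% of $2,485 = $497. Patient owes $497 (running OOP $1,870).
#5 ($183): deductible met; 20% of $183 = $36.60. Adding that to $1,870 gives $1,906.60, past the $1,900 cap; patient pays only $1,900 − $1,870 = $30.

$30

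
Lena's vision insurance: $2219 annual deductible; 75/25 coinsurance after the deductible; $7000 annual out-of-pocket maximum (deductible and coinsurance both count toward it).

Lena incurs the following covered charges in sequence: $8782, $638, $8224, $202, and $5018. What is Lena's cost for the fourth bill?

Claim 1 ($8782): $2219 to deductible, leaving $6563; member's 25% is $1640.75. Member owes $3859.75 (running OOP $3859.75).
Claim 2 ($638): deductible met; 25% of $638 = $159.50. Member owes $159.50 (running OOP $4019.25).
Claim 3 ($8224): 25% coinsurance on $8224 = $2056. Member owes $2056 (running OOP $6075.25).
Claim 4 ($202): deductible met; 25% of $202 = $50.50. Cost to member: $50.50. OOP to date $6125.75.

$50.50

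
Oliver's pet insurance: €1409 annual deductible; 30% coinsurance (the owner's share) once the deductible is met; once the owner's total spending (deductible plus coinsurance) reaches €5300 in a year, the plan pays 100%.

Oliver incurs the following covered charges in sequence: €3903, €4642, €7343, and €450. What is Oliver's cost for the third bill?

€1750.20

Bill 1, €3903: €1409 to deductible, leaving €2494; coinsurance €2494 × 30% = €748.20. Owner owes €2157.20 (running OOP €2157.20).
Bill 2, €4642: deductible already satisfied, so owner's share is 30% × €4642 = €1392.60. Owner pays €1392.60; OOP now €3549.80.
Bill 3, €7343: deductible met; 30% of €7343 = €2202.90. OOP would hit €5752.70 > €5300, so the cap limits the owner to €5300 − €3549.80 = €1750.20.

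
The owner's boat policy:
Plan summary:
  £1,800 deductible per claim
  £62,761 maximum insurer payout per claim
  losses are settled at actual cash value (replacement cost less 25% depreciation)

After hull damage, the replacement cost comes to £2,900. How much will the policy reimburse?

Depreciate 25%: the covered value is £2,900 × 0.75 = £2,175.
Subtract the deductible: £2,175 − £1,800 = £375.
£375 is within the £62,761 limit, so the insurer pays £375.

£375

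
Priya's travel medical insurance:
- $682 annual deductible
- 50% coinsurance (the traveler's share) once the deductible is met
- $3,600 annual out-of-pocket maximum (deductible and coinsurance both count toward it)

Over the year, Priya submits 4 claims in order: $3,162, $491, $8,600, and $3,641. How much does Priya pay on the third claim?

$1,432.50

Bill 1, $3,162: deductible takes $682, $2,480 remains; coinsurance $2,480 × 50% = $1,240. Traveler pays $1,922; OOP now $1,922.
Bill 2, $491: deductible met; 50% of $491 = $245.50. Traveler pays $245.50; OOP now $2,167.50.
Bill 3, $8,600: 50% coinsurance on $8,600 = $4,300. Adding that to $2,167.50 gives $6,467.50, past the $3,600 cap; traveler pays only $3,600 − $2,167.50 = $1,432.50.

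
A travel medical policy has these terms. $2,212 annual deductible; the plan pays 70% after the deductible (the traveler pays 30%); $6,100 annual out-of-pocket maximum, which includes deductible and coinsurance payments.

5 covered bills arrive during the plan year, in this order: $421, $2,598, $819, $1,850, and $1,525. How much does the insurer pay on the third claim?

$573.30

#1 ($421): fully absorbed by the deductible. Traveler pays $421; OOP now $421. Plan pays $421 − $421 = $0.
#2 ($2,598): $1,791 to deductible, leaving $807; coinsurance $807 × 30% = $242.10. Traveler pays $2,033.10; OOP now $2,454.10. Insurer: $2,598 − $2,033.10 = $564.90.
#3 ($819): 30% coinsurance on $819 = $245.70. Cost to traveler: $245.70. OOP to date $2,699.80. Plan pays $819 − $245.70 = $573.30.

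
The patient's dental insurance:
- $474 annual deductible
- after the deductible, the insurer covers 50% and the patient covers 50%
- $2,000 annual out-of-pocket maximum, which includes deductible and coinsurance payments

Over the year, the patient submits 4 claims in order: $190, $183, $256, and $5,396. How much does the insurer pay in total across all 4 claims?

#1 ($190): fully absorbed by the deductible. Patient pays $190; OOP now $190. Insurer: $190 − $190 = $0.
#2 ($183): fully absorbed by the deductible. Cost to patient: $183. OOP to date $373. Insurer: $183 − $183 = $0.
#3 ($256): $101 finishes the deductible; $155 goes to coinsurance; 50% of $155 = $77.50. Patient pays $178.50; OOP now $551.50. Insurer: $256 − $178.50 = $77.50.
#4 ($5,396): deductible met; 50% of $5,396 = $2,698. Adding that to $551.50 gives $3,249.50, past the $2,000 cap; patient pays only $2,000 − $551.50 = $1,448.50. Insurer: $5,396 − $1,448.50 = $3,947.50.
Insurer total = bills − patient's total = $6,025 − $2,000 = $4,025.

$4,025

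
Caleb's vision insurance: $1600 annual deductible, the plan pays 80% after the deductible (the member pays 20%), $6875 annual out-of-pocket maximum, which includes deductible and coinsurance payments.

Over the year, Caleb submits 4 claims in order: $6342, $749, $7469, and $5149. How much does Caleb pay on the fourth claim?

Claim 1 ($6342): $1600 finishes the deductible; $4742 goes to coinsurance; 20% of $4742 = $948.40. Member owes $2548.40 (running OOP $2548.40).
Claim 2 ($749): deductible met; 20% of $749 = $149.80. Cost to member: $149.80. OOP to date $2698.20.
Claim 3 ($7469): deductible already satisfied, so member's share is 20% × $7469 = $1493.80. Member pays $1493.80; OOP now $4192.
Claim 4 ($5149): deductible already satisfied, so member's share is 20% × $5149 = $1029.80. Member pays $1029.80; OOP now $5221.80.

$1029.80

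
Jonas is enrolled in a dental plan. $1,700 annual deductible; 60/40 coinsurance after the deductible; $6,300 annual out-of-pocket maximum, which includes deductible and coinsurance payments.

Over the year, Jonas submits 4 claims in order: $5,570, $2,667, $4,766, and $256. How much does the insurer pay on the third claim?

$2,859.60

Claim 1 — $5,570: deductible takes $1,700, $3,870 remains; 40% of $3,870 = $1,548. Cost to patient: $3,248. OOP to date $3,248. Plan pays $5,570 − $3,248 = $2,322.
Claim 2 — $2,667: 40% coinsurance on $2,667 = $1,066.80. Patient owes $1,066.80 (running OOP $4,314.80). Insurer: $2,667 − $1,066.80 = $1,600.20.
Claim 3 — $4,766: deductible already satisfied, so patient's share is 40% × $4,766 = $1,906.40. Cost to patient: $1,906.40. OOP to date $6,221.20. Insurer: $4,766 − $1,906.40 = $2,859.60.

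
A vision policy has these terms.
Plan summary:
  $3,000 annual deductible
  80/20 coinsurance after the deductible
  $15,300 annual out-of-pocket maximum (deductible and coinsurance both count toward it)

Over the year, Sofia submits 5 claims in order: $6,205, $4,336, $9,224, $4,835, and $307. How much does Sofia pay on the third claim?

Claim 1 ($6,205): $3,000 finishes the deductible; $3,205 goes to coinsurance; coinsurance $3,205 × 20% = $641. Cost to member: $3,641. OOP to date $3,641.
Claim 2 ($4,336): deductible already satisfied, so member's share is 20% × $4,336 = $867.20. Member pays $867.20; OOP now $4,508.20.
Claim 3 ($9,224): deductible met; 20% of $9,224 = $1,844.80. Cost to member: $1,844.80. OOP to date $6,353.

$1,844.80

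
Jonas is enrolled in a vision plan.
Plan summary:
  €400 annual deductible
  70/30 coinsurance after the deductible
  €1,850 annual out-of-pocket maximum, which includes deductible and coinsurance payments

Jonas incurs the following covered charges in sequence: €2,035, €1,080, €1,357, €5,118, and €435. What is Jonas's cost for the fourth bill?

€228.40

Bill 1, €2,035: €400 to deductible, leaving €1,635; member's 30% is €490.50. Member owes €890.50 (running OOP €890.50).
Bill 2, €1,080: deductible met; 30% of €1,080 = €324. Member pays €324; OOP now €1,214.50.
Bill 3, €1,357: deductible met; 30% of €1,357 = €407.10. Member owes €407.10 (running OOP €1,621.60).
Bill 4, €5,118: deductible already satisfied, so member's share is 30% × €5,118 = €1,535.40. OOP would hit €3,157 > €1,850, so the cap limits the member to €1,850 − €1,621.60 = €228.40.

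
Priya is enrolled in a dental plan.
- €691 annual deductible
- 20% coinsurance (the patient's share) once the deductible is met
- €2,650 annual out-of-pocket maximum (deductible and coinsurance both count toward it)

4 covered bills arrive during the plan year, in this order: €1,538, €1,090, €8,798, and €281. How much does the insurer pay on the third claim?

Claim 1 — €1,538: €691 finishes the deductible; €847 goes to coinsurance; patient's 20% is €169.40. Patient pays €860.40; OOP now €860.40. Insurer: €1,538 − €860.40 = €677.60.
Claim 2 — €1,090: deductible met; 20% of €1,090 = €218. Cost to patient: €218. OOP to date €1,078.40. Insurer: €1,090 − €218 = €872.
Claim 3 — €8,798: deductible already satisfied, so patient's share is 20% × €8,798 = €1,759.60. That would push OOP to €2,838, over the €2,650 cap, so patient pays €2,650 − €1,078.40 = €1,571.60. Plan pays €8,798 − €1,571.60 = €7,226.40.

€7,226.40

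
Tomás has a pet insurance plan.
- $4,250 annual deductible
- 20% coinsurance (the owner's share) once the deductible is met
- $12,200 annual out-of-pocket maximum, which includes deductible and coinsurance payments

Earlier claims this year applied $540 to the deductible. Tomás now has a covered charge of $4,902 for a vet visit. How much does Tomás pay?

Remaining deductible: $4,250 − $540 = $3,710.
That leaves $4,902 − $3,710 = $1,192 for coinsurance.
Coinsurance: $1,192 × 20% = $238.40.
So the owner owes $3,710 + $238.40 = $3,948.40 before any cap.
Total out-of-pocket so far would be $540 + $3,948.40 = $4,488.40, below the $12,200 cap — no reduction.

$3,948.40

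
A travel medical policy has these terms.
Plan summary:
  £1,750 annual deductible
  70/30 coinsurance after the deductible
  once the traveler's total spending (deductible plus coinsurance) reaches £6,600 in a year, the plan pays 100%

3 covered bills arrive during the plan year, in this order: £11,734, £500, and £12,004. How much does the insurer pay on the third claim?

Claim 1 (£11,734): £1,750 to deductible, leaving £9,984; 30% of £9,984 = £2,995.20. Traveler pays £4,745.20; OOP now £4,745.20. Insurer: £11,734 − £4,745.20 = £6,988.80.
Claim 2 (£500): deductible already satisfied, so traveler's share is 30% × £500 = £150. Traveler pays £150; OOP now £4,895.20. Insurer: £500 − £150 = £350.
Claim 3 (£12,004): deductible met; 30% of £12,004 = £3,601.20. That would push OOP to £8,496.40, over the £6,600 cap, so traveler pays £6,600 − £4,895.20 = £1,704.80. Plan pays £12,004 − £1,704.80 = £10,299.20.

£10,299.20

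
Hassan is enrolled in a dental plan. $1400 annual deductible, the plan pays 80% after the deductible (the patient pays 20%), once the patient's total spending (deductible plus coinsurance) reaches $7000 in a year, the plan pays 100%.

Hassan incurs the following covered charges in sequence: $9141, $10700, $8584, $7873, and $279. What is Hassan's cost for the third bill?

$1716.80

#1 ($9141): $1400 to deductible, leaving $7741; patient's 20% is $1548.20. Patient owes $2948.20 (running OOP $2948.20).
#2 ($10700): deductible already satisfied, so patient's share is 20% × $10700 = $2140. Cost to patient: $2140. OOP to date $5088.20.
#3 ($8584): deductible met; 20% of $8584 = $1716.80. Patient owes $1716.80 (running OOP $6805).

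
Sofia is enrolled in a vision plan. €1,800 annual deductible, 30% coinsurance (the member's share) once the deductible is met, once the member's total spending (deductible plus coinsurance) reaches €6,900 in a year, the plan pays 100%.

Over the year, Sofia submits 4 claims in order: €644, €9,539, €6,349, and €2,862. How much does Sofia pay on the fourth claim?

#1 (€644): entire amount goes to the deductible. Cost to member: €644. OOP to date €644.
#2 (€9,539): €1,156 finishes the deductible; €8,383 goes to coinsurance; coinsurance €8,383 × 30% = €2,514.90. Cost to member: €3,670.90. OOP to date €4,314.90.
#3 (€6,349): deductible met; 30% of €6,349 = €1,904.70. Member owes €1,904.70 (running OOP €6,219.60).
#4 (€2,862): 30% coinsurance on €2,862 = €858.60. Adding that to €6,219.60 gives €7,078.20, past the €6,900 cap; member pays only €6,900 − €6,219.60 = €680.40.

€680.40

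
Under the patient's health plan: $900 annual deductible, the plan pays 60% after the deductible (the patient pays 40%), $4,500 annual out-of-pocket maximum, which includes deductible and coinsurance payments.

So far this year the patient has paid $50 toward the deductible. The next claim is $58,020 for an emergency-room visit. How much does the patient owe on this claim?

$4,450

$50 of the $900 deductible is already met, leaving $850.
The remaining $57,170 (= $58,020 − $850) moves to coinsurance.
Coinsurance: $57,170 × 40% = $22,868.
Patient responsibility before any cap: $850 + $22,868 = $23,718.
Adding $23,718 to the $50 already spent would give $23,768, which exceeds the $4,500 cap; the patient pays just $4,500 − $50 = $4,450.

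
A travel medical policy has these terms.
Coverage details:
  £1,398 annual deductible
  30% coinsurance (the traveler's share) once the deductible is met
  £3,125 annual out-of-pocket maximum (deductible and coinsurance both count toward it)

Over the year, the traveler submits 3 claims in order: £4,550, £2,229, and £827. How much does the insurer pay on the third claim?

Claim 1 — £4,550: £1,398 finishes the deductible; £3,152 goes to coinsurance; coinsurance £3,152 × 30% = £945.60. Traveler pays £2,343.60; OOP now £2,343.60. Insurer: £4,550 − £2,343.60 = £2,206.40.
Claim 2 — £2,229: deductible met; 30% of £2,229 = £668.70. Cost to traveler: £668.70. OOP to date £3,012.30. Insurer: £2,229 − £668.70 = £1,560.30.
Claim 3 — £827: 30% coinsurance on £827 = £248.10. OOP would hit £3,260.40 > £3,125, so the cap limits the traveler to £3,125 − £3,012.30 = £112.70. Plan pays £827 − £112.70 = £714.30.

£714.30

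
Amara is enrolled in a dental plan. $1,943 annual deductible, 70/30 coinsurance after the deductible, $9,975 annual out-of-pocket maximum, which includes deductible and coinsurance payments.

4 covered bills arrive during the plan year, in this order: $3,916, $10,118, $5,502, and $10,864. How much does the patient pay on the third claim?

Claim 1 — $3,916: deductible takes $1,943, $1,973 remains; coinsurance $1,973 × 30% = $591.90. Patient owes $2,534.90 (running OOP $2,534.90).
Claim 2 — $10,118: 30% coinsurance on $10,118 = $3,035.40. Patient pays $3,035.40; OOP now $5,570.30.
Claim 3 — $5,502: deductible already satisfied, so patient's share is 30% × $5,502 = $1,650.60. Patient pays $1,650.60; OOP now $7,220.90.

$1,650.60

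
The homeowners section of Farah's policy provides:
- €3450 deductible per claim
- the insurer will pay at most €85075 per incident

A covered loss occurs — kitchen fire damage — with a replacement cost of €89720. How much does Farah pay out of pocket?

€4645

After the deductible, €89720 − €3450 = €86270 remains.
The €85075 per-incident cap binds; insurer pays €85075.
The homeowner bears the rest of the original loss: €89720 − €85075 = €4645.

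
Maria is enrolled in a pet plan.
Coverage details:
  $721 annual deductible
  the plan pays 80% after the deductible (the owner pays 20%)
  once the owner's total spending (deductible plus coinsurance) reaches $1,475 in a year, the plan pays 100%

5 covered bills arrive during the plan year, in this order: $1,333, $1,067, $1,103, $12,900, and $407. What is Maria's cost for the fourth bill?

$197.60

Bill 1, $1,333: $721 to deductible, leaving $612; coinsurance $612 × 20% = $122.40. Owner pays $843.40; OOP now $843.40.
Bill 2, $1,067: deductible already satisfied, so owner's share is 20% × $1,067 = $213.40. Owner pays $213.40; OOP now $1,056.80.
Bill 3, $1,103: deductible met; 20% of $1,103 = $220.60. Cost to owner: $220.60. OOP to date $1,277.40.
Bill 4, $12,900: deductible met; 20% of $12,900 = $2,580. That would push OOP to $3,857.40, over the $1,475 cap, so owner pays $1,475 − $1,277.40 = $197.60.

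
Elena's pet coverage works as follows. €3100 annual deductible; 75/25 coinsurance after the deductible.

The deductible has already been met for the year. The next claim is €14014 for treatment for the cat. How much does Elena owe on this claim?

€3503.50

The deductible is already satisfied, so the full bill goes to coinsurance.
Coinsurance: €14014 × 25% = €3503.50.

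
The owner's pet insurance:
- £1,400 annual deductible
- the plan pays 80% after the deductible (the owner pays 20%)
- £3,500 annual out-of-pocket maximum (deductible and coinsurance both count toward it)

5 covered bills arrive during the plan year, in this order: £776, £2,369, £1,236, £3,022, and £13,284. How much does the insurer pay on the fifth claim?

£12,384.60

Claim 1 — £776: fully absorbed by the deductible. Owner pays £776; OOP now £776. Insurer: £776 − £776 = £0.
Claim 2 — £2,369: £624 to deductible, leaving £1,745; owner's 20% is £349. Owner pays £973; OOP now £1,749. Plan pays £2,369 − £973 = £1,396.
Claim 3 — £1,236: deductible already satisfied, so owner's share is 20% × £1,236 = £247.20. Owner pays £247.20; OOP now £1,996.20. Plan pays £1,236 − £247.20 = £988.80.
Claim 4 — £3,022: 20% coinsurance on £3,022 = £604.40. Cost to owner: £604.40. OOP to date £2,600.60. Plan pays £3,022 − £604.40 = £2,417.60.
Claim 5 — £13,284: deductible met; 20% of £13,284 = £2,656.80. Adding that to £2,600.60 gives £5,257.40, past the £3,500 cap; owner pays only £3,500 − £2,600.60 = £899.40. Insurer: £13,284 − £899.40 = £12,384.60.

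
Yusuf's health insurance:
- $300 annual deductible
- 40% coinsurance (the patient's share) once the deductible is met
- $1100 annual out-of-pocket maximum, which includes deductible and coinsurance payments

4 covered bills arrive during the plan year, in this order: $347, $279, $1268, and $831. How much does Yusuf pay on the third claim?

$507.20

#1 ($347): $300 to deductible, leaving $47; 40% of $47 = $18.80. Cost to patient: $318.80. OOP to date $318.80.
#2 ($279): 40% coinsurance on $279 = $111.60. Patient owes $111.60 (running OOP $430.40).
#3 ($1268): deductible already satisfied, so patient's share is 40% × $1268 = $507.20. Patient owes $507.20 (running OOP $937.60).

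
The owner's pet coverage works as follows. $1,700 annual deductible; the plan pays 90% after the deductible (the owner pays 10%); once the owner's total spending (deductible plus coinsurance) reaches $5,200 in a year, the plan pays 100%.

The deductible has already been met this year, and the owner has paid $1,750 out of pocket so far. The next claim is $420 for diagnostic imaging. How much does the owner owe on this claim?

With the deductible met, the entire $420 is subject to coinsurance.
Coinsurance: $420 × 10% = $42.
Cumulative spending $1,750 + $42 = $1,792 stays under the $5,200 maximum.

$42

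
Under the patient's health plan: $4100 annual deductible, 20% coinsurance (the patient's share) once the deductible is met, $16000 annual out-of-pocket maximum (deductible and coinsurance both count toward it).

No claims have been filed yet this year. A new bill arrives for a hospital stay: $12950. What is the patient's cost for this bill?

The full $4100 deductible is still open; $4100 of this bill applies to it.
That leaves $12950 − $4100 = $8850 for coinsurance.
Patient's 20% share of $8850 is $1770.
That puts the patient's cost at $4100 + $1770 = $5870 before any cap.
Year-to-date out-of-pocket becomes $0 + $5870 = $5870, still under the $16000 maximum, so no cap applies.

$5870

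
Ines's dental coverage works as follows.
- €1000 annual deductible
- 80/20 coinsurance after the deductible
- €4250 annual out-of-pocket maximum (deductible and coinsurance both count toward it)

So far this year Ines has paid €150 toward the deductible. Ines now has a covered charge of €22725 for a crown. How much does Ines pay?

€4100

Remaining deductible: €1000 − €150 = €850.
The remaining €21875 (= €22725 − €850) moves to coinsurance.
Patient's 20% share of €21875 is €4375.
So the patient owes €850 + €4375 = €5225 before any cap.
Adding €5225 to the €150 already spent would give €5375, which exceeds the €4250 cap; the patient pays just €4250 − €150 = €4100.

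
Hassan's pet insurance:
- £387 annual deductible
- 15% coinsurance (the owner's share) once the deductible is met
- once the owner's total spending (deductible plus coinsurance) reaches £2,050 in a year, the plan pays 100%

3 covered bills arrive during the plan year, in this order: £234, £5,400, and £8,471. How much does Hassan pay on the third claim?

£875.95

Claim 1 (£234): entire amount goes to the deductible. Owner pays £234; OOP now £234.
Claim 2 (£5,400): £153 finishes the deductible; £5,247 goes to coinsurance; 15% of £5,247 = £787.05. Owner pays £940.05; OOP now £1,174.05.
Claim 3 (£8,471): 15% coinsurance on £8,471 = £1,270.65. That would push OOP to £2,444.70, over the £2,050 cap, so owner pays £2,050 − £1,174.05 = £875.95.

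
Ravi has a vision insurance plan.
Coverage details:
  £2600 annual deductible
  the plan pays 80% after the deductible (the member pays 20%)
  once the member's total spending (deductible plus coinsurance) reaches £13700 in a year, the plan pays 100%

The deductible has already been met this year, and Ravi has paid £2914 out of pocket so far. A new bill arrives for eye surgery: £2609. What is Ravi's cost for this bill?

£521.80

The deductible is already satisfied, so the full bill goes to coinsurance.
20% of £2609 = £521.80 falls to the member.
Year-to-date out-of-pocket becomes £2914 + £521.80 = £3435.80, still under the £13700 maximum, so no cap applies.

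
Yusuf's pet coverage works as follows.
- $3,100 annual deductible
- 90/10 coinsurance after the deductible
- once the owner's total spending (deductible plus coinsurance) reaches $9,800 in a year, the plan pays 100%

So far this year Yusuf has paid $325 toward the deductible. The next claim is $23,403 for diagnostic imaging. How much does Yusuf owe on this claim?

$325 of the $3,100 deductible is already met, leaving $2,775.
After the $2,775 deductible portion, $23,403 − $2,775 = $20,628 is subject to coinsurance.
10% of $20,628 = $2,062.80 falls to the owner.
That puts the owner's cost at $2,775 + $2,062.80 = $4,837.80 before any cap.
Total out-of-pocket so far would be $325 + $4,837.80 = $5,162.80, below the $9,800 cap — no reduction.

$4,837.80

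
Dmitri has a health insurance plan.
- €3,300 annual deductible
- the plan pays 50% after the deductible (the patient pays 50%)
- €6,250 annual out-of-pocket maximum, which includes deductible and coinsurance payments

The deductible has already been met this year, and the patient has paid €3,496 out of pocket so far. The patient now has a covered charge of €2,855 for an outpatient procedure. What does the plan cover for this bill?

€1,427.50

The deductible is already satisfied, so the full bill goes to coinsurance.
50% of €2,855 = €1,427.50 falls to the patient.
Cumulative spending €3,496 + €1,427.50 = €4,923.50 stays under the €6,250 maximum.
The plan picks up €2,855 − €1,427.50 = €1,427.50.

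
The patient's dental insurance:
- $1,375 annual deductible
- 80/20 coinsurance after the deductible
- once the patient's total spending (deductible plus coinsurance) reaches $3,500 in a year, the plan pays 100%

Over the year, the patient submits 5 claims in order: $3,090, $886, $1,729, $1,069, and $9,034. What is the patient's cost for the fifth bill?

$1,045.20

Claim 1 — $3,090: deductible takes $1,375, $1,715 remains; patient's 20% is $343. Patient pays $1,718; OOP now $1,718.
Claim 2 — $886: 20% coinsurance on $886 = $177.20. Patient pays $177.20; OOP now $1,895.20.
Claim 3 — $1,729: deductible met; 20% of $1,729 = $345.80. Patient owes $345.80 (running OOP $2,241).
Claim 4 — $1,069: 20% coinsurance on $1,069 = $213.80. Patient pays $213.80; OOP now $2,454.80.
Claim 5 — $9,034: deductible already satisfied, so patient's share is 20% × $9,034 = $1,806.80. OOP would hit $4,261.60 > $3,500, so the cap limits the patient to $3,500 − $2,454.80 = $1,045.20.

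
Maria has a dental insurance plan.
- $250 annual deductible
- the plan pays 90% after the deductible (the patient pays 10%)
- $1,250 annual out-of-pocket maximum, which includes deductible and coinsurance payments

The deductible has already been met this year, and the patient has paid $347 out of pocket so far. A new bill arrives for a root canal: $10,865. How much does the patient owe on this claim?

With the deductible met, the entire $10,865 is subject to coinsurance.
Patient's 10% share of $10,865 is $1,086.50.
Adding $1,086.50 to the $347 already spent would give $1,433.50, which exceeds the $1,250 cap; the patient pays just $1,250 − $347 = $903.

$903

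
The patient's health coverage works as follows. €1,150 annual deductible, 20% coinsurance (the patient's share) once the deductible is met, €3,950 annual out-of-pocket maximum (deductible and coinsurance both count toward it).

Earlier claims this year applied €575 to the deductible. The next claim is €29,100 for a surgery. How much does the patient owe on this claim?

Deductible still to meet: €1,150 − €575 = €575.
After the €575 deductible portion, €29,100 − €575 = €28,525 is subject to coinsurance.
20% of €28,525 = €5,705 falls to the patient.
So the patient owes €575 + €5,705 = €6,280 before any cap.
Adding €6,280 to the €575 already spent would give €6,855, which exceeds the €3,950 cap; the patient pays just €3,950 − €575 = €3,375.

€3,375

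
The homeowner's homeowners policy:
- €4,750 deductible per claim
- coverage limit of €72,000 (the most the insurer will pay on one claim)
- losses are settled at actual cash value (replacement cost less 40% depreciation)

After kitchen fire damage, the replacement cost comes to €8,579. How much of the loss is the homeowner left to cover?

Actual cash value after 40% depreciation: €8,579 × 60% = €5,147.40.
After the deductible, €5,147.40 − €4,750 = €397.40 remains.
€397.40 is within the €72,000 limit, so the insurer pays €397.40.
Out of pocket: €8,579 − €397.40 = €8,181.60.

€8,181.60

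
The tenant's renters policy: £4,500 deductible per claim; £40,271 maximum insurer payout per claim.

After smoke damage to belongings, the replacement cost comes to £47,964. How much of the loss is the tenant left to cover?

After the deductible, £47,964 − £4,500 = £43,464 remains.
The £40,271 per-incident cap binds; insurer pays £40,271.
The tenant bears the rest of the original loss: £47,964 − £40,271 = £7,693.

£7,693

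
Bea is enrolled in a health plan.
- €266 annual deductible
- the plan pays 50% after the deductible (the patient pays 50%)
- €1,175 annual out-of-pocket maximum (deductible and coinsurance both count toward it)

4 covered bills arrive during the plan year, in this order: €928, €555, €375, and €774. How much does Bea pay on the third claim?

#1 (€928): deductible takes €266, €662 remains; patient's 50% is €331. Cost to patient: €597. OOP to date €597.
#2 (€555): deductible already satisfied, so patient's share is 50% × €555 = €277.50. Cost to patient: €277.50. OOP to date €874.50.
#3 (€375): 50% coinsurance on €375 = €187.50. Patient pays €187.50; OOP now €1,062.

€187.50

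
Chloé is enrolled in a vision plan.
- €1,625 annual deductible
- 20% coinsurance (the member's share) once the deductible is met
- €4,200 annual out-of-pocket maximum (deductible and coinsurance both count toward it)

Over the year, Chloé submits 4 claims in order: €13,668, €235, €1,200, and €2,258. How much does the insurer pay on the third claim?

€1,080.60

Claim 1 (€13,668): €1,625 to deductible, leaving €12,043; member's 20% is €2,408.60. Member owes €4,033.60 (running OOP €4,033.60). Insurer: €13,668 − €4,033.60 = €9,634.40.
Claim 2 (€235): deductible already satisfied, so member's share is 20% × €235 = €47. Member owes €47 (running OOP €4,080.60). Plan pays €235 − €47 = €188.
Claim 3 (€1,200): deductible already satisfied, so member's share is 20% × €1,200 = €240. That would push OOP to €4,320.60, over the €4,200 cap, so member pays €4,200 − €4,080.60 = €119.40. Insurer: €1,200 − €119.40 = €1,080.60.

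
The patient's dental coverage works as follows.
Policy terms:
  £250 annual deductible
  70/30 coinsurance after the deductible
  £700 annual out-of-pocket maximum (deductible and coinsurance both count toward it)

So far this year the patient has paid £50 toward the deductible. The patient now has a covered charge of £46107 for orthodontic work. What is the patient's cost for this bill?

£650

Remaining deductible: £250 − £50 = £200.
That leaves £46107 − £200 = £45907 for coinsurance.
30% of £45907 = £13772.10 falls to the patient.
That puts the patient's cost at £200 + £13772.10 = £13972.10 before any cap.
Year-to-date out-of-pocket would reach £50 + £13972.10 = £14022.10, above the £700 maximum, so the patient pays only £700 − £50 = £650.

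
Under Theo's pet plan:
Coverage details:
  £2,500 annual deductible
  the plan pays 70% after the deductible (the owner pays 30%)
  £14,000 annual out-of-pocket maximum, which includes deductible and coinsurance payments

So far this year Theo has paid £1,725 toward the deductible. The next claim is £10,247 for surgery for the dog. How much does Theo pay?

£3,616.60

Remaining deductible: £2,500 − £1,725 = £775.
That leaves £10,247 − £775 = £9,472 for coinsurance.
30% of £9,472 = £2,841.60 falls to the owner.
So the owner owes £775 + £2,841.60 = £3,616.60 before any cap.
Year-to-date out-of-pocket becomes £1,725 + £3,616.60 = £5,341.60, still under the £14,000 maximum, so no cap applies.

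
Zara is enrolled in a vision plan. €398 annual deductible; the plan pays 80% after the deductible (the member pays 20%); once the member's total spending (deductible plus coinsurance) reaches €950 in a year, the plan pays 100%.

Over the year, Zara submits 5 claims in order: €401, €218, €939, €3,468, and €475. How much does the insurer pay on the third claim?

€751.20

Claim 1 — €401: €398 to deductible, leaving €3; member's 20% is €0.60. Member owes €398.60 (running OOP €398.60). Plan pays €401 − €398.60 = €2.40.
Claim 2 — €218: deductible met; 20% of €218 = €43.60. Member pays €43.60; OOP now €442.20. Insurer: €218 − €43.60 = €174.40.
Claim 3 — €939: 20% coinsurance on €939 = €187.80. Cost to member: €187.80. OOP to date €630. Plan pays €939 − €187.80 = €751.20.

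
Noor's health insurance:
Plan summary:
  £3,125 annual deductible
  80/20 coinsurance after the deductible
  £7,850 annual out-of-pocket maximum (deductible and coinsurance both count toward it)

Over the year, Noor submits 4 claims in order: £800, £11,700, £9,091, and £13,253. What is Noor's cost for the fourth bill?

Bill 1, £800: fully absorbed by the deductible. Cost to patient: £800. OOP to date £800.
Bill 2, £11,700: deductible takes £2,325, £9,375 remains; coinsurance £9,375 × 20% = £1,875. Cost to patient: £4,200. OOP to date £5,000.
Bill 3, £9,091: 20% coinsurance on £9,091 = £1,818.20. Patient pays £1,818.20; OOP now £6,818.20.
Bill 4, £13,253: deductible already satisfied, so patient's share is 20% × £13,253 = £2,650.60. Adding that to £6,818.20 gives £9,468.80, past the £7,850 cap; patient pays only £7,850 − £6,818.20 = £1,031.80.

£1,031.80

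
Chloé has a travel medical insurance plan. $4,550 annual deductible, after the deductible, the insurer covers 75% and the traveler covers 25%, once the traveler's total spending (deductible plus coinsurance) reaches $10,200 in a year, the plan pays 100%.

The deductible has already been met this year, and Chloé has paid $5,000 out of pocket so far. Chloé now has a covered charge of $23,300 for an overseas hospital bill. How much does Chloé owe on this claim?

With the deductible met, the entire $23,300 is subject to coinsurance.
Coinsurance: $23,300 × 25% = $5,825.
Year-to-date out-of-pocket would reach $5,000 + $5,825 = $10,825, above the $10,200 maximum, so the traveler pays only $10,200 − $5,000 = $5,200.

$5,200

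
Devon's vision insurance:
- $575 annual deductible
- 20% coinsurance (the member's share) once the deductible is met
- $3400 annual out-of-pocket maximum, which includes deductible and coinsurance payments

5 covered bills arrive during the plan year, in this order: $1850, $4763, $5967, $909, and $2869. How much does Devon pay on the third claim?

#1 ($1850): $575 to deductible, leaving $1275; coinsurance $1275 × 20% = $255. Cost to member: $830. OOP to date $830.
#2 ($4763): deductible already satisfied, so member's share is 20% × $4763 = $952.60. Cost to member: $952.60. OOP to date $1782.60.
#3 ($5967): 20% coinsurance on $5967 = $1193.40. Cost to member: $1193.40. OOP to date $2976.

$1193.40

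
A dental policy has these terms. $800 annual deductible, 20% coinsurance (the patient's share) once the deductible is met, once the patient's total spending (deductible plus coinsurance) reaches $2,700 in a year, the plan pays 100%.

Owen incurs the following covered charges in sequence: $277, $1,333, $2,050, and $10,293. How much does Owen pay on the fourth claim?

$1,328

Claim 1 — $277: fully absorbed by the deductible. Cost to patient: $277. OOP to date $277.
Claim 2 — $1,333: $523 finishes the deductible; $810 goes to coinsurance; coinsurance $810 × 20% = $162. Patient pays $685; OOP now $962.
Claim 3 — $2,050: deductible already satisfied, so patient's share is 20% × $2,050 = $410. Patient owes $410 (running OOP $1,372).
Claim 4 — $10,293: deductible already satisfied, so patient's share is 20% × $10,293 = $2,058.60. Adding that to $1,372 gives $3,430.60, past the $2,700 cap; patient pays only $2,700 − $1,372 = $1,328.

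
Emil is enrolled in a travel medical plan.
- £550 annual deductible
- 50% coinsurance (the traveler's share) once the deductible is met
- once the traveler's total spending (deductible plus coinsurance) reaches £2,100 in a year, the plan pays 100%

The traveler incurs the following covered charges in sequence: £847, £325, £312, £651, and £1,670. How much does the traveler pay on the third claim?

£156

#1 (£847): deductible takes £550, £297 remains; coinsurance £297 × 50% = £148.50. Traveler pays £698.50; OOP now £698.50.
#2 (£325): deductible met; 50% of £325 = £162.50. Traveler pays £162.50; OOP now £861.
#3 (£312): deductible met; 50% of £312 = £156. Traveler owes £156 (running OOP £1,017).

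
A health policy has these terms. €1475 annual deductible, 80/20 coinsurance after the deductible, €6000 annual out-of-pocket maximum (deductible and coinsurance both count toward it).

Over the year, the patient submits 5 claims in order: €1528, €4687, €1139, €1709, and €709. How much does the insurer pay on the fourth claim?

€1367.20

Bill 1, €1528: deductible takes €1475, €53 remains; coinsurance €53 × 20% = €10.60. Patient owes €1485.60 (running OOP €1485.60). Plan pays €1528 − €1485.60 = €42.40.
Bill 2, €4687: 20% coinsurance on €4687 = €937.40. Patient owes €937.40 (running OOP €2423). Insurer: €4687 − €937.40 = €3749.60.
Bill 3, €1139: deductible met; 20% of €1139 = €227.80. Cost to patient: €227.80. OOP to date €2650.80. Plan pays €1139 − €227.80 = €911.20.
Bill 4, €1709: deductible met; 20% of €1709 = €341.80. Patient owes €341.80 (running OOP €2992.60). Insurer: €1709 − €341.80 = €1367.20.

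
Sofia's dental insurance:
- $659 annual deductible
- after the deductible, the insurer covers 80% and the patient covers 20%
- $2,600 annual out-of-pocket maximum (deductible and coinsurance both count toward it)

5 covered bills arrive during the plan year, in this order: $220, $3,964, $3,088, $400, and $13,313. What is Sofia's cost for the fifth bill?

Bill 1, $220: fully absorbed by the deductible. Patient pays $220; OOP now $220.
Bill 2, $3,964: $439 finishes the deductible; $3,525 goes to coinsurance; coinsurance $3,525 × 20% = $705. Cost to patient: $1,144. OOP to date $1,364.
Bill 3, $3,088: deductible already satisfied, so patient's share is 20% × $3,088 = $617.60. Cost to patient: $617.60. OOP to date $1,981.60.
Bill 4, $400: 20% coinsurance on $400 = $80. Patient owes $80 (running OOP $2,061.60).
Bill 5, $13,313: deductible met; 20% of $13,313 = $2,662.60. That would push OOP to $4,724.20, over the $2,600 cap, so patient pays $2,600 − $2,061.60 = $538.40.

$538.40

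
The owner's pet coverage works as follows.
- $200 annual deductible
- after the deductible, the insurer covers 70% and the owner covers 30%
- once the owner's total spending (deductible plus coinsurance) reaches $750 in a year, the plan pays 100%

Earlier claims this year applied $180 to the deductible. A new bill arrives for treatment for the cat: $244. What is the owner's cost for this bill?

Deductible still to meet: $200 − $180 = $20.
The remaining $224 (= $244 − $20) moves to coinsurance.
Coinsurance: $224 × 30% = $67.20.
Owner responsibility before any cap: $20 + $67.20 = $87.20.
Total out-of-pocket so far would be $180 + $87.20 = $267.20, below the $750 cap — no reduction.

$87.20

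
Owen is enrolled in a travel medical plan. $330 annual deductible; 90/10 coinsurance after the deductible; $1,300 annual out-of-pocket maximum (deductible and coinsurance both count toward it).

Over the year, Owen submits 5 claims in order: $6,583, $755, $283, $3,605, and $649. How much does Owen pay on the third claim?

$28.30

Claim 1 ($6,583): $330 to deductible, leaving $6,253; 10% of $6,253 = $625.30. Traveler owes $955.30 (running OOP $955.30).
Claim 2 ($755): deductible met; 10% of $755 = $75.50. Cost to traveler: $75.50. OOP to date $1,030.80.
Claim 3 ($283): deductible met; 10% of $283 = $28.30. Traveler pays $28.30; OOP now $1,059.10.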